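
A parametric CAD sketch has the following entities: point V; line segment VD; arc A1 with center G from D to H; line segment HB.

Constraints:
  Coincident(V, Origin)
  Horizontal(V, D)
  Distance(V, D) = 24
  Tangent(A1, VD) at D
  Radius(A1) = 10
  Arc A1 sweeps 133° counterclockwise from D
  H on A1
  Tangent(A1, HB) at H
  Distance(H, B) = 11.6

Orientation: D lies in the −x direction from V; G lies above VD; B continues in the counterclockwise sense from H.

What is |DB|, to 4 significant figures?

25.31

V is at the origin; VD is horizontal with |VD| = 24.0 and D on the −x side, so D = (-24.00, 0.000). The tangent condition forces GD to be normal to VD, so G = D + (0, 10) = (-24.00, 10.00). On A1, D sits at bearing -90° from G; a 133° counterclockwise sweep puts H at bearing 43°, so H = G + 10.0·(cos 43°, sin 43°) = (-16.69, 16.82). Tangency of A1 to HB means the radius GH is perpendicular to HB, so HB runs along (−sin 43°, cos 43°); with |HB| = 11.6, B = (-24.60, 25.30). Then |DB| = |B − D| = 25.31.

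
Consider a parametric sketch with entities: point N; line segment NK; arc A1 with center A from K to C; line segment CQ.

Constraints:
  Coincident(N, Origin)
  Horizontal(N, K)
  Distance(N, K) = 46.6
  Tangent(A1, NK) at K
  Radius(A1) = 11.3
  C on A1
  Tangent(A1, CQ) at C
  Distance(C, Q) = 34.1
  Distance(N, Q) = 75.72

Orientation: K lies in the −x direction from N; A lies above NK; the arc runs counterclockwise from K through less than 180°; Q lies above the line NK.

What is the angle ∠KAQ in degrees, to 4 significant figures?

155.1°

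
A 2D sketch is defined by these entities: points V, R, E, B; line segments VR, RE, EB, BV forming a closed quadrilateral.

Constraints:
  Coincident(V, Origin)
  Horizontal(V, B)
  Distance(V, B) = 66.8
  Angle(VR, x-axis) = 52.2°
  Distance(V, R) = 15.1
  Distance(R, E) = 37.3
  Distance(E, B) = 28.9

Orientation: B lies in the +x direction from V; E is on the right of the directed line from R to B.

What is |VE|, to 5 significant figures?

40.784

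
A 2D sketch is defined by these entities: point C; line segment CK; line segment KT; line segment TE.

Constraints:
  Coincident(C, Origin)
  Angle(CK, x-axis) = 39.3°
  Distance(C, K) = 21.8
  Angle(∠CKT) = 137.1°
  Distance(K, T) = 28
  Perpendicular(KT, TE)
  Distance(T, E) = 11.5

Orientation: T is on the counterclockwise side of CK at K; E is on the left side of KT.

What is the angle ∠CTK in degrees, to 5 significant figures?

18.650°

C is at the origin; CK runs at 39.3° with length 21.8, so K = 21.8·(cos 39.3°, sin 39.3°) = (16.870, 13.808). ∠CKT = 137.1°, so KT runs at 39.3° + (180° − 137.1°) = 82.200° from the x-axis; with |KT| = 28.0, T = K + 28.0·(cos 82.200°, sin 82.200°) = (20.670, 41.549). Then cos ∠CTK = TC·TK / (|TC||TK|), giving 18.650°.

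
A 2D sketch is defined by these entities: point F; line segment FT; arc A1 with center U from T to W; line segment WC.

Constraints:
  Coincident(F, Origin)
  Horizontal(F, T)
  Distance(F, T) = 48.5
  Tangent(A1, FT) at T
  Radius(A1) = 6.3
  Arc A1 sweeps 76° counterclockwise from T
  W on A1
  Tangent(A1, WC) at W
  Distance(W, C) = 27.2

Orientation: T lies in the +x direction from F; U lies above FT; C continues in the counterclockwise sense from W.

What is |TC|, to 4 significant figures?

33.65

F is at the origin; FT is horizontal with |FT| = 48.5 and T on the +x side, so T = (48.50, 0.000). The tangent condition forces UT to be normal to FT, so U = T + (0, 6.3) = (48.50, 6.300). On A1, T sits at bearing -90° from U; a 76° counterclockwise sweep puts W at bearing -14°, so W = U + 6.3·(cos -14°, sin -14°) = (54.61, 4.776). A1 meets WC tangentially, so UW is at right angles to WC, so WC runs along (−sin -14°, cos -14°); with |WC| = 27.2, C = (61.19, 31.17). Then |TC| = |C − T| = 33.65.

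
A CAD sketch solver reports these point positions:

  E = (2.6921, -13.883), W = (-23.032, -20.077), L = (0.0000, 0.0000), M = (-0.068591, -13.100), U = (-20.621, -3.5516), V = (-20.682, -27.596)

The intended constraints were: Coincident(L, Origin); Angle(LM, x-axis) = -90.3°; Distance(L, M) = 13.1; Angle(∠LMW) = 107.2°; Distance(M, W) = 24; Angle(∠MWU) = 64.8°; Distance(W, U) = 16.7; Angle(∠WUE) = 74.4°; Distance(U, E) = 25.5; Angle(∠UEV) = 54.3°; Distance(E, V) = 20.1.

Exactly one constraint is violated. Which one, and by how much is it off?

Distance(E, V) = 20.1 — off by 7.00.

L = (0.00, 0.00) ✓; LM at -90.30° ✓; |LM| = 13.10 ✓; ∠LMW = 107.2° ✓; |MW| = 24.00 ✓; ∠MWU = 64.80° ✓; |WU| = 16.70 ✓; ∠WUE = 74.40° ✓; |UE| = 25.50 ✓; ∠UEV = 54.30° ✓; |EV| = 27.10 ✗.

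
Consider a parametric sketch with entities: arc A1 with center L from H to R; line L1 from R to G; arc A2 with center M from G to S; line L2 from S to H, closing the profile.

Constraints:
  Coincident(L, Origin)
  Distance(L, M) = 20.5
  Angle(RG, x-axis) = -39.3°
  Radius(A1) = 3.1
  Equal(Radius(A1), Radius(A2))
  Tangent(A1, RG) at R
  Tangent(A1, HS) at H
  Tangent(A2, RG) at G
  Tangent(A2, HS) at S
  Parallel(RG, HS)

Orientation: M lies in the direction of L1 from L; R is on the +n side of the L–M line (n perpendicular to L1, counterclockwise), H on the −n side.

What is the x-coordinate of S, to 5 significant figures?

13.900

The slot axis is L1's direction at -39.3°, so u = (cos -39.3°, sin -39.3°) = (0.77384, -0.63338) and n = (−sin -39.3°, cos -39.3°) = (0.63338, 0.77384). L is at the origin and M lies 20.5 along u from L, so M = 20.5·u = (15.864, -12.984). Tangency of A1 to both parallel lines with radius 3.1 puts R and H at L ± 3.1·n: R = (1.9635, 2.3989), H = (-1.9635, -2.3989). Equal radii place G and S the same way about M: G = M + 3.1·n = (17.827, -10.585), S = M − 3.1·n = (13.900, -15.383). So S.x = 13.900.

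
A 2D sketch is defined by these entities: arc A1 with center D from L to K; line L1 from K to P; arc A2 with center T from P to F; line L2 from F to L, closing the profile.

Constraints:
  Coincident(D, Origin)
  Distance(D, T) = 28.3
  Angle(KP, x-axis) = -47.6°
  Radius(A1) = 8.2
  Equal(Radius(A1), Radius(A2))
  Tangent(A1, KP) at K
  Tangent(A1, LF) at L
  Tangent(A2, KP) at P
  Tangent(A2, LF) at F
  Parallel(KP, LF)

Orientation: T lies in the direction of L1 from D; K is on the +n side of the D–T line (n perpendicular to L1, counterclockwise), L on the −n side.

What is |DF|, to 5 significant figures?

29.464

The slot axis is L1's direction at -47.6°, so u = (cos -47.6°, sin -47.6°) = (0.67430, -0.73846) and n = (−sin -47.6°, cos -47.6°) = (0.73846, 0.67430). D is at the origin and T lies 28.3 along u from D, so T = 28.3·u = (19.083, -20.898). Tangency of A1 to both parallel lines with radius 8.2 puts K and L at D ± 8.2·n: K = (6.0553, 5.5293), L = (-6.0553, -5.5293). Equal radii place P and F the same way about T: P = T + 8.2·n = (25.138, -15.369), F = T − 8.2·n = (13.027, -26.428). Then |DF| = |F − D| = 29.464.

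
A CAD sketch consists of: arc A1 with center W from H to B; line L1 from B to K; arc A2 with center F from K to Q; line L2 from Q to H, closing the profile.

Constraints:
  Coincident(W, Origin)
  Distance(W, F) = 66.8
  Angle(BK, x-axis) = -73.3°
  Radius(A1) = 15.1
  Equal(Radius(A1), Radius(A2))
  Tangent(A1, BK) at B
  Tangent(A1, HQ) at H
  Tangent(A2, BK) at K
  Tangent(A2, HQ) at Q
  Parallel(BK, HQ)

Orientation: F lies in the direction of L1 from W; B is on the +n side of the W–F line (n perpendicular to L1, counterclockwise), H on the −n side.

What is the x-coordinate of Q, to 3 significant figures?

4.73

The slot axis is L1's direction at -73.3°, so u = (cos -73.3°, sin -73.3°) = (0.287, -0.958) and n = (−sin -73.3°, cos -73.3°) = (0.958, 0.287). W is at the origin and F lies 66.8 along u from W, so F = 66.8·u = (19.2, -64.0). Tangency of A1 to both parallel lines with radius 15.1 puts B and H at W ± 15.1·n: B = (14.5, 4.34), H = (-14.5, -4.34). Equal radii place K and Q the same way about F: K = F + 15.1·n = (33.7, -59.6), Q = F − 15.1·n = (4.73, -68.3). So Q.x = 4.73.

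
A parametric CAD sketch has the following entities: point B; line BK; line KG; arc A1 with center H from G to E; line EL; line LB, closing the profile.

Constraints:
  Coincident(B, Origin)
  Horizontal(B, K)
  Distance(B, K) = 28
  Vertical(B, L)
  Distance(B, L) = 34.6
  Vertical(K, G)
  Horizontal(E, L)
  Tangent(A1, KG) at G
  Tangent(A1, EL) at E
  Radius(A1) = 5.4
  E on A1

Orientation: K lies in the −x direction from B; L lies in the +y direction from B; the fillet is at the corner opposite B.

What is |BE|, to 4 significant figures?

41.33

B is at the origin; BK is horizontal with |BK| = 28.0 and K on the −x side, so K = (-28.00, 0.000). B and L share the same x with |BL| = 34.6 and L on the +y side, so L = (0.000, 34.60). The virtual corner opposite B is at (-28.00, 34.60). Since A1 is tangent to KG there, HG ⟂ KG and A1 meets EL tangentially, so HE is at right angles to EL, with radius 5.4, so the center H sits 5.4 in from both sides at H = (-22.60, 29.20). That places the tangent points at G = (-28.00, 29.20) on KG and E = (-22.60, 34.60) on EL. Then |BE| = |E − B| = 41.33.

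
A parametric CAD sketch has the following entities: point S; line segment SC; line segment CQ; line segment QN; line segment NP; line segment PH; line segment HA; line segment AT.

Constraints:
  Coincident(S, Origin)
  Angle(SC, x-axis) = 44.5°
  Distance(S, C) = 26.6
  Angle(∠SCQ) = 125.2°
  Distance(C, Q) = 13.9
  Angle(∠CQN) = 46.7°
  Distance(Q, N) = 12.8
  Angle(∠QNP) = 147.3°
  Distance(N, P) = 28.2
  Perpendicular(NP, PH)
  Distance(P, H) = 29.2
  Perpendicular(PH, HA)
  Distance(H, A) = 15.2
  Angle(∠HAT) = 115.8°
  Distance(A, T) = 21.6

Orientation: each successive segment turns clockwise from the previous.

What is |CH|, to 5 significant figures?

31.741

S is at the origin; SC runs at 44.5° with length 26.6, so C = (18.972, 18.644). ∠SCQ = 125.2° gives CQ at -10.300° from the x-axis; with |CQ| = 13.9, Q = (32.648, 16.159). ∠CQN = 46.7° gives QN at -143.60° from the x-axis; with |QN| = 12.8, N = (22.346, 8.5631). ∠QNP = 147.3° gives NP at -176.30° from the x-axis; with |NP| = 28.2, P = (-5.7954, 6.7433). NP is perpendicular to PH, so PH runs at 93.700°; with |PH| = 29.2, H = (-7.6797, 35.882). Then |CH| = |H − C| = 31.741.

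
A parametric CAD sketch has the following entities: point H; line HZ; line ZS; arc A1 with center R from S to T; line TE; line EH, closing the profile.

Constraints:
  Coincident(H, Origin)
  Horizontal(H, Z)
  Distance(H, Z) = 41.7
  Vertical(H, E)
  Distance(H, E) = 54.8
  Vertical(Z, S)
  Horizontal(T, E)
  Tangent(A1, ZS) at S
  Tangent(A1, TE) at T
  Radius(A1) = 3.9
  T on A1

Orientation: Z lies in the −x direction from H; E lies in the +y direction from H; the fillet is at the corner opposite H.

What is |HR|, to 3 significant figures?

63.4

H is at the origin; HZ is horizontal with |HZ| = 41.7 and Z on the −x side, so Z = (-41.7, 0.00). H and E share the same x with |HE| = 54.8 and E on the +y side, so E = (0.00, 54.8). The virtual corner opposite H is at (-41.7, 54.8). Tangency of A1 to ZS means the radius RS is perpendicular to ZS and the tangent condition forces RT to be normal to TE, with radius 3.9, so the center R sits 3.9 in from both sides at R = (-37.8, 50.9). Then |HR| = |R − H| = 63.4.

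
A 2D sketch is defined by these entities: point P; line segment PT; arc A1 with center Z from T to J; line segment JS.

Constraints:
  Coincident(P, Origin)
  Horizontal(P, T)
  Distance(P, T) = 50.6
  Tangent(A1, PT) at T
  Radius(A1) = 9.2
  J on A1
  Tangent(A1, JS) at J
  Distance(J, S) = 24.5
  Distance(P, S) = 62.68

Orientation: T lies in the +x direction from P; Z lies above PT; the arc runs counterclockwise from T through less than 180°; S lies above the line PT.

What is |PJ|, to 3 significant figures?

60.6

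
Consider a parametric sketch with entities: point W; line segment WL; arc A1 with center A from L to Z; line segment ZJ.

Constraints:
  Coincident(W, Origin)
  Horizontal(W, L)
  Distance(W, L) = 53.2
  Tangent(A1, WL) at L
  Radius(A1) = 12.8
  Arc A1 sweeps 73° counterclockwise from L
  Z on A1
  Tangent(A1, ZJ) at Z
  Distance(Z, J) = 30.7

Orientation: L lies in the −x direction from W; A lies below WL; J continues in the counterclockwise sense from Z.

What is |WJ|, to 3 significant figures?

83.7

W is at the origin; W and L share the same y with |WL| = 53.2 and L on the −x side, so L = (-53.2, 0.00). Tangency of A1 to WL means the radius AL is perpendicular to WL, so A = L + (0, -12.8) = (-53.2, -12.8). On A1, L sits at bearing 90° from A; a 73° counterclockwise sweep puts Z at bearing 163°, so Z = A + 12.8·(cos 163°, sin 163°) = (-65.4, -9.06). Tangency of A1 to ZJ means the radius AZ is perpendicular to ZJ, so ZJ runs along (−sin 163°, cos 163°); with |ZJ| = 30.7, J = (-74.4, -38.4). Then |WJ| = |J − W| = 83.7.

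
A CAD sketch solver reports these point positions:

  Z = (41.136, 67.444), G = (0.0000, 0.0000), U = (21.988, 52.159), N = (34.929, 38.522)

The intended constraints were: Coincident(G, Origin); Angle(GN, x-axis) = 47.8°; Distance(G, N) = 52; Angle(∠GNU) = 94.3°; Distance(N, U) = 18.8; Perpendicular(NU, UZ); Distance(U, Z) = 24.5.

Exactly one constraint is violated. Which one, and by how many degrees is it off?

Perpendicular(NU, UZ) — off by 4.90°.

G = (0.00, 0.00) ✓; GN at 47.80° ✓; |GN| = 52.00 ✓; ∠GNU = 94.30° ✓; |NU| = 18.80 ✓; ∠(NU, UZ) = 94.90° ✗; |UZ| = 24.50 ✓.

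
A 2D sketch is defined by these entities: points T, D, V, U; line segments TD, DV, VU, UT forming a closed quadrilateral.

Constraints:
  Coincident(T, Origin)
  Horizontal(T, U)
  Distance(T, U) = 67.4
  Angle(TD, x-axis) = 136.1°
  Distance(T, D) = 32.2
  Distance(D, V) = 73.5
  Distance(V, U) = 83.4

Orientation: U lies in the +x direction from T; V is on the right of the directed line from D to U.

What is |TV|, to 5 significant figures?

47.745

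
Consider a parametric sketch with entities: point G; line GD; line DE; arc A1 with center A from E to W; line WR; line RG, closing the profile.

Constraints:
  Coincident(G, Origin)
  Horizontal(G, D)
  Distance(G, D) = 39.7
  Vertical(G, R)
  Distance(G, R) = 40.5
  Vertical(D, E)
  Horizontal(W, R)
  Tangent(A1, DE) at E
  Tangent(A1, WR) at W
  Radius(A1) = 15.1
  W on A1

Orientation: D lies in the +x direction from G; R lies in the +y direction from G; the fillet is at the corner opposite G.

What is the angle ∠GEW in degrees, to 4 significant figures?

77.61°

G is at the origin; G and D share the same y with |GD| = 39.7 and D on the +x side, so D = (39.70, 0.000). GR is vertical with |GR| = 40.5 and R on the +y side, so R = (0.000, 40.50). The virtual corner opposite G is at (39.70, 40.50). The tangent condition forces AE to be normal to DE and since A1 is tangent to WR there, AW ⟂ WR, with radius 15.1, so the center A sits 15.1 in from both sides at A = (24.60, 25.40). That places the tangent points at E = (39.70, 25.40) on DE and W = (24.60, 40.50) on WR. Then cos ∠GEW = EG·EW / (|EG||EW|), giving 77.61°.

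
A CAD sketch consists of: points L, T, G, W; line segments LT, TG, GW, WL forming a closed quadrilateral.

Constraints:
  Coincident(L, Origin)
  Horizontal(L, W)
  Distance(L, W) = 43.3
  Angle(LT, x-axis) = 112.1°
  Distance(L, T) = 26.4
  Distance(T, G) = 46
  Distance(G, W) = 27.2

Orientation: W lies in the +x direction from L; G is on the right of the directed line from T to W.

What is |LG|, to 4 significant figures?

21.97

Checks: |TG| = 46.00 ✓; |GW| = 27.20 ✓.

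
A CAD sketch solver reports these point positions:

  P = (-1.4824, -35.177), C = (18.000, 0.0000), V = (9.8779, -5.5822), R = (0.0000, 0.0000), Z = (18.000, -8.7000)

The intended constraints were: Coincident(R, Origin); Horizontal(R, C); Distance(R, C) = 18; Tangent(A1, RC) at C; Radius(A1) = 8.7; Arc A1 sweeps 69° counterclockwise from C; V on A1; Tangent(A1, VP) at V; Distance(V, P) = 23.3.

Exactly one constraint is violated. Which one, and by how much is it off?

Distance(V, P) = 23.3 — off by 8.40.

R = (0.00, 0.00) ✓; R.y = 0.00, C.y = 0.00 ✓; |RC| = 18.00 ✓; ∠(ZC, CR) = 90.00° ✓; |ZC| = 8.700 ✓; bearing(Z→V) − bearing(Z→C) = 69.00° ✓; |ZV| = 8.700 ✓; ∠(ZV, VP) = 90.00° ✓; |VP| = 31.70 ✗.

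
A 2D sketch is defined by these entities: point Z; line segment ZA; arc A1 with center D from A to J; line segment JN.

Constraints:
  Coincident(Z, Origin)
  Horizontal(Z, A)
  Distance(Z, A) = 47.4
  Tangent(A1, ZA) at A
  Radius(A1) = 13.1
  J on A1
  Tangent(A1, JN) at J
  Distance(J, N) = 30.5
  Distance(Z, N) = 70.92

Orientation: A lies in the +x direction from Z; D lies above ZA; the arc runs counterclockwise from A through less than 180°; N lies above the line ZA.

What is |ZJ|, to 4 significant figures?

62.25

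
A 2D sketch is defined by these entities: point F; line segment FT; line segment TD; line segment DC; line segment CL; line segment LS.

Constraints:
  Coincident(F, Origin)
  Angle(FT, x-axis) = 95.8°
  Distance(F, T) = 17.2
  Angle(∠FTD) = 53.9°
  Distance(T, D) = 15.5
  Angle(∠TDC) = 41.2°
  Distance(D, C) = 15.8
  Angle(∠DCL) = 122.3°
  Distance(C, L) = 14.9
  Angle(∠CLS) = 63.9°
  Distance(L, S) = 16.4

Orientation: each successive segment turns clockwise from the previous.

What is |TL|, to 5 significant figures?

12.332

F is at the origin; FT runs at 95.8° with length 17.2, so T = (-1.7382, 17.112). ∠FTD = 53.9° gives TD at -30.300° from the x-axis; with |TD| = 15.5, D = (11.644, 9.2918). ∠TDC = 41.2° gives DC at -169.10° from the x-axis; with |DC| = 15.8, C = (-3.8705, 6.3041). ∠DCL = 122.3° gives CL at 133.20° from the x-axis; with |CL| = 14.9, L = (-14.070, 17.166). Then |TL| = |L − T| = 12.332.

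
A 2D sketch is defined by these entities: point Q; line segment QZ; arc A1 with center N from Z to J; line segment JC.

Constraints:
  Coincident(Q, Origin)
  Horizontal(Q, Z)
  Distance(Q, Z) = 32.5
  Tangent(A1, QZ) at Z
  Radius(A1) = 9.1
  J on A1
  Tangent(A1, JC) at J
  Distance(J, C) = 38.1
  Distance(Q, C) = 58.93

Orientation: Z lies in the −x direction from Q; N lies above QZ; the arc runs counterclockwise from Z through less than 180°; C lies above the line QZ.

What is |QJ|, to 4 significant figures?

26.37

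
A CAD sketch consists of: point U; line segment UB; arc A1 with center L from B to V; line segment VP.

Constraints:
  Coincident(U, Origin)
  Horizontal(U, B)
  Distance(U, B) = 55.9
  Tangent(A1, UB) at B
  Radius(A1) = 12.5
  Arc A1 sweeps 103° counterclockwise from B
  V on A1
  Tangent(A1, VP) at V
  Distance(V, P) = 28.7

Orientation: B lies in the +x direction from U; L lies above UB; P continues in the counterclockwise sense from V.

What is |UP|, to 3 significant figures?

75.3

On A1, B sits at bearing -90° from L; a 103° counterclockwise sweep puts V at bearing 13°, so V = L + 12.5·(cos 13°, sin 13°) = (68.1, 15.3). Since A1 is tangent to VP there, LV ⟂ VP, so VP runs along (−sin 13°, cos 13°); with |VP| = 28.7, P = (61.6, 43.3). Then |UP| = |P − U| = 75.3.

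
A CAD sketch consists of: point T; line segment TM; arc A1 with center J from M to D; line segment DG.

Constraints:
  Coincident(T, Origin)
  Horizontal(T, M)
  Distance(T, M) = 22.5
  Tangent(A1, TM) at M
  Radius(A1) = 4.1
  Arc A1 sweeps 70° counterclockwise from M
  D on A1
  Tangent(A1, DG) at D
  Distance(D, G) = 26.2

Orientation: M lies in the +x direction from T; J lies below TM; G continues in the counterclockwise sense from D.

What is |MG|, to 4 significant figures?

30.17

T is at the origin; T and M share the same y with |TM| = 22.5 and M on the +x side, so M = (22.50, 0.000). Since A1 is tangent to TM there, JM ⟂ TM, so J = M + (0, -4.1) = (22.50, -4.100). On A1, M sits at bearing 90° from J; a 70° counterclockwise sweep puts D at bearing 160°, so D = J + 4.1·(cos 160°, sin 160°) = (18.65, -2.698). Since A1 is tangent to DG there, JD ⟂ DG, so DG runs along (−sin 160°, cos 160°); with |DG| = 26.2, G = (9.686, -27.32). Then |MG| = |G − M| = 30.17.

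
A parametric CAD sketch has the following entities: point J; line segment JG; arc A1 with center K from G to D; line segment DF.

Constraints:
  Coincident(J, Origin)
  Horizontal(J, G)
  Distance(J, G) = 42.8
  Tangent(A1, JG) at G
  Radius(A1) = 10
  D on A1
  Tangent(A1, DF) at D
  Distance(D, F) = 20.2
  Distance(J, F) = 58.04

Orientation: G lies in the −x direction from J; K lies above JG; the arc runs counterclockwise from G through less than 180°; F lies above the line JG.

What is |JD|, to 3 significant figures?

39.0

J is at the origin; JG is horizontal with |JG| = 42.8 and G on the −x side, so G = (-42.8, 0.00). Since A1 is tangent to JG there, KG ⟂ JG, so K = G + (0, 10) = (-42.8, 10.0). Since KD ⟂ DF (tangency), |KF| = √(10.0² + 20.2²) = 22.5 regardless of where D sits on A1. So F lies on both circle(J, 58.04) and circle(K, 22.5); the above-JG intersection is F = (-48.6, 31.8). D is the foot of the tangent from F: D = (-35.3, 16.6).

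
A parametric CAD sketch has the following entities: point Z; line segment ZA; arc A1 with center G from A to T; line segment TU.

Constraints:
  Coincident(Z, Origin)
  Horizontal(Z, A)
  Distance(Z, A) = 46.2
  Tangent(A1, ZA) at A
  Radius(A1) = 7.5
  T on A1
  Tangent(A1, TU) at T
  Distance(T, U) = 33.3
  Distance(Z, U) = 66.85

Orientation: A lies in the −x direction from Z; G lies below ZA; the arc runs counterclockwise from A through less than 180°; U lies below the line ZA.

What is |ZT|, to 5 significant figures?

54.247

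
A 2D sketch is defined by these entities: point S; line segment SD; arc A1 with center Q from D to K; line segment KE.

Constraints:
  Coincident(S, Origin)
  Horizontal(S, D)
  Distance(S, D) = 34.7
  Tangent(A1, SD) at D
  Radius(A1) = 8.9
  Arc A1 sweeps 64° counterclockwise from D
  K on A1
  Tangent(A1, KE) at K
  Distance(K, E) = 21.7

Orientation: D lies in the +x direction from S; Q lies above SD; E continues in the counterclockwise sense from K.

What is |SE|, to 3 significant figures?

57.7

S is at the origin; SD is horizontal with |SD| = 34.7 and D on the +x side, so D = (34.7, 0.00). A1 meets SD tangentially, so QD is at right angles to SD, so Q = D + (0, 8.9) = (34.7, 8.90). On A1, D sits at bearing -90° from Q; a 64° counterclockwise sweep puts K at bearing -26°, so K = Q + 8.9·(cos -26°, sin -26°) = (42.7, 5.00). The tangent condition forces QK to be normal to KE, so KE runs along (−sin -26°, cos -26°); with |KE| = 21.7, E = (52.2, 24.5). Then |SE| = |E − S| = 57.7.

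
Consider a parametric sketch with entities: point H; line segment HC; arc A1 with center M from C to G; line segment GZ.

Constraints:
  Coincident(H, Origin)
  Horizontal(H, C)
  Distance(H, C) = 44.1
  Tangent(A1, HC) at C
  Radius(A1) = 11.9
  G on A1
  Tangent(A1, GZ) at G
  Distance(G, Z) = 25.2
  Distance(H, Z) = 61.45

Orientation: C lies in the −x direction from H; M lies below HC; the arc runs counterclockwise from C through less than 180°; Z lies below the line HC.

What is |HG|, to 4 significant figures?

57.55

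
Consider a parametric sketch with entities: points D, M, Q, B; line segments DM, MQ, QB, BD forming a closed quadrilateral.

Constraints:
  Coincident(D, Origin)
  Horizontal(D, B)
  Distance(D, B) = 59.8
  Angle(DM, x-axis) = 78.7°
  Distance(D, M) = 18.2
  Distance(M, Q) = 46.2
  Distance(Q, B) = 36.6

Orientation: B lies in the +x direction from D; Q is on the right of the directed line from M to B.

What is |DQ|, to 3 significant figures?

35.8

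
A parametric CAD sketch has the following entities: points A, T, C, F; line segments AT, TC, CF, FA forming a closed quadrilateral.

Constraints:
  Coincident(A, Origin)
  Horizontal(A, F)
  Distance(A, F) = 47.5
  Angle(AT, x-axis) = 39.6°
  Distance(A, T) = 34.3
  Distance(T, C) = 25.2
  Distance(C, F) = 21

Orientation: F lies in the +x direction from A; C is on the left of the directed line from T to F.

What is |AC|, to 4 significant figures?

55.56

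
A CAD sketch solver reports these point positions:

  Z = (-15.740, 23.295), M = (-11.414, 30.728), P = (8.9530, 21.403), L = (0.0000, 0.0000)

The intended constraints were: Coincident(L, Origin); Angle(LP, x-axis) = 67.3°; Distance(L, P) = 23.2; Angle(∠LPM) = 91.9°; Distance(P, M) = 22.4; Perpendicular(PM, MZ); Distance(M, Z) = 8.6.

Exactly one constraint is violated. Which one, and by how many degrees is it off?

Perpendicular(PM, MZ) — off by 5.60°.

L = (0.00, 0.00) ✓; LP at 67.30° ✓; |LP| = 23.20 ✓; ∠LPM = 91.90° ✓; |PM| = 22.40 ✓; ∠(PM, MZ) = 84.40° ✗; |MZ| = 8.600 ✓.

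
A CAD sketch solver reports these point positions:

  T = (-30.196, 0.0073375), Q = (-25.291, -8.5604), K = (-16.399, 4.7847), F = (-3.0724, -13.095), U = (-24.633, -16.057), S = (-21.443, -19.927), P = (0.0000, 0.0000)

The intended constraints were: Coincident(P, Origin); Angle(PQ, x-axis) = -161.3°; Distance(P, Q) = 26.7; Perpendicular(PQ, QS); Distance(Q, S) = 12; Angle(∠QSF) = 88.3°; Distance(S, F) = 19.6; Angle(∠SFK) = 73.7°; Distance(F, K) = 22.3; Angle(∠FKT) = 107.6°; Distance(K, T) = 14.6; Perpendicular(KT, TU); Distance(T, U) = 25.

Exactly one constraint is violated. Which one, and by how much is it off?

Distance(T, U) = 25 — off by 8.00.

P = (0.00, 0.00) ✓; PQ at -161.3° ✓; |PQ| = 26.70 ✓; ∠(PQ, QS) = 90.00° ✓; |QS| = 12.00 ✓; ∠QSF = 88.30° ✓; |SF| = 19.60 ✓; ∠SFK = 73.70° ✓; |FK| = 22.30 ✓; ∠FKT = 107.6° ✓; |KT| = 14.60 ✓; ∠(KT, TU) = 90.00° ✓; |TU| = 17.00 ✗.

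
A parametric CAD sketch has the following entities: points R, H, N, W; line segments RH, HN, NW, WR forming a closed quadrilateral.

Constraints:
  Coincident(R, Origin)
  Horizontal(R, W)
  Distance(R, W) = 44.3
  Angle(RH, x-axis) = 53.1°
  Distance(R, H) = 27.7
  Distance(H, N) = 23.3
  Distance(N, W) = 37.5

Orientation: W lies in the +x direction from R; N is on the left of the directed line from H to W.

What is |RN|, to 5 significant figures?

50.535

R is at the origin; RW is horizontal with |RW| = 44.3 and W in +x, so W = (44.3, 0). RH runs at 53.1° with |RH| = 27.7, so H = (16.632, 22.151). N is determined by |HN| = 23.3 and |NW| = 37.5 together: it lies at the intersection of circle(H, 23.3) and circle(W, 37.5). With |HW| = 35.443, the foot of the radical line on HW is 5.5421 from H and the perpendicular offset is √(23.3² − 5.5421²) = 22.631. Taking the left-of-HW solution: N = (35.102, 36.354).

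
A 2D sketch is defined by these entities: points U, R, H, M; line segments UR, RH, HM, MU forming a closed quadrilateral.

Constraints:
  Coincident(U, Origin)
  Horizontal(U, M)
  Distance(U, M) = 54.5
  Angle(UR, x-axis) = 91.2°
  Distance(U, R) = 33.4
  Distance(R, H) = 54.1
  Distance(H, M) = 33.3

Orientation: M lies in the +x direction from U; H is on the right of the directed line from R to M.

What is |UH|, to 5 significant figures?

28.465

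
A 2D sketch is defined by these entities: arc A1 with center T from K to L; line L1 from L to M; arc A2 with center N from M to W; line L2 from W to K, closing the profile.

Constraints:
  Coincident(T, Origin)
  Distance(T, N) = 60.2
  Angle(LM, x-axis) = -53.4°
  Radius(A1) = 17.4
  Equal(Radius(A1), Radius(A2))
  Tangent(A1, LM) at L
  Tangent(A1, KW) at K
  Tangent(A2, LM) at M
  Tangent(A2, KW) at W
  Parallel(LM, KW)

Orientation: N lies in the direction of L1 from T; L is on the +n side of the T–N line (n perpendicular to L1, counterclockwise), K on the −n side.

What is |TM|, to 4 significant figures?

62.66

Tangency of A1 to both parallel lines with radius 17.4 puts L and K at T ± 17.4·n: L = (13.97, 10.37), K = (-13.97, -10.37). Equal radii place M and W the same way about N: M = N + 17.4·n = (49.86, -37.96), W = N − 17.4·n = (21.92, -58.70). Then |TM| = |M − T| = 62.66.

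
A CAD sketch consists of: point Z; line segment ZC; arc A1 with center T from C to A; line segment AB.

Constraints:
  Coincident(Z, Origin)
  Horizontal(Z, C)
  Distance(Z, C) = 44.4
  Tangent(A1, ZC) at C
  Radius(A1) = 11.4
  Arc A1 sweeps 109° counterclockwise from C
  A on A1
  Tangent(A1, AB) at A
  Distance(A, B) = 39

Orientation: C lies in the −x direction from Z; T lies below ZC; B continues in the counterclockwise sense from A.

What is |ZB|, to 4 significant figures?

67.14

On A1, C sits at bearing 90° from T; a 109° counterclockwise sweep puts A at bearing 199°, so A = T + 11.4·(cos 199°, sin 199°) = (-55.18, -15.11). The tangent condition forces TA to be normal to AB, so AB runs along (−sin 199°, cos 199°); with |AB| = 39.0, B = (-42.48, -51.99). Then |ZB| = |B − Z| = 67.14.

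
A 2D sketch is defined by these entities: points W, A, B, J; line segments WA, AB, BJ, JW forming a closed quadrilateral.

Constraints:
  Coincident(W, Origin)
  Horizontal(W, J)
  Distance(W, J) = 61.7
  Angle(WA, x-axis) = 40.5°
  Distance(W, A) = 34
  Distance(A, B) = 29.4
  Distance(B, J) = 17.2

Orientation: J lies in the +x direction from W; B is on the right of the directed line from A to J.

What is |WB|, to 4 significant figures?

44.52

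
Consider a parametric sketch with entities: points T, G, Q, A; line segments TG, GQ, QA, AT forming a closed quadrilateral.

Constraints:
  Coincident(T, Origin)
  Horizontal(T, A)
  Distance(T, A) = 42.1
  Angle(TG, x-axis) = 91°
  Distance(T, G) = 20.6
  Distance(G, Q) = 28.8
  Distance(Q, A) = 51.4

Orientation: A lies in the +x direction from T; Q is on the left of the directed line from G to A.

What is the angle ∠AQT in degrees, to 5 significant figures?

50.377°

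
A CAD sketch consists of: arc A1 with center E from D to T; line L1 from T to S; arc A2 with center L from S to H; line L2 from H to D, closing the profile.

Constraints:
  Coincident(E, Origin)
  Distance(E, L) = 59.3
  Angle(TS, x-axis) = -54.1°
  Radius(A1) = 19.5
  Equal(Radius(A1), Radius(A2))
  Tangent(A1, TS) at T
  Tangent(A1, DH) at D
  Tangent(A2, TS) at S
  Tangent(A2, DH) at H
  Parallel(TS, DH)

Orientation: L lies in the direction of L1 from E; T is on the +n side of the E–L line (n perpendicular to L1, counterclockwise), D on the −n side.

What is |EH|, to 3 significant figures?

62.4

The slot axis is L1's direction at -54.1°, so u = (cos -54.1°, sin -54.1°) = (0.586, -0.810) and n = (−sin -54.1°, cos -54.1°) = (0.810, 0.586). E is at the origin and L lies 59.3 along u from E, so L = 59.3·u = (34.8, -48.0). Tangency of A1 to both parallel lines with radius 19.5 puts T and D at E ± 19.5·n: T = (15.8, 11.4), D = (-15.8, -11.4). Equal radii place S and H the same way about L: S = L + 19.5·n = (50.6, -36.6), H = L − 19.5·n = (19.0, -59.5). Then |EH| = |H − E| = 62.4.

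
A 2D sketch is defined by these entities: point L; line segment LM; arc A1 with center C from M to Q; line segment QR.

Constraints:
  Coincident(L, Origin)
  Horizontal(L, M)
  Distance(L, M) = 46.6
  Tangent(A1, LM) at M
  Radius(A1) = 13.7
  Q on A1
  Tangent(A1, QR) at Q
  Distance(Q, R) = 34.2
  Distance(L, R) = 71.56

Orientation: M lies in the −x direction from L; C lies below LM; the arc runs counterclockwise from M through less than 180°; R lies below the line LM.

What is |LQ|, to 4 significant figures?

62.27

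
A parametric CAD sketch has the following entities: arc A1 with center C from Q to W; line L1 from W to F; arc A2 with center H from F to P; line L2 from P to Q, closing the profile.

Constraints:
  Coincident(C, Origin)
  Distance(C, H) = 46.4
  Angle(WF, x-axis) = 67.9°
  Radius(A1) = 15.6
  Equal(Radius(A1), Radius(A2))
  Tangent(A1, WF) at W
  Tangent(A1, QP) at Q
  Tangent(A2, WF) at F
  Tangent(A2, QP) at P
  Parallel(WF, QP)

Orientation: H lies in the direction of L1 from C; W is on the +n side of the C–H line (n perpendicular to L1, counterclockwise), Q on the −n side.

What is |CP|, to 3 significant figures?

49.0

Tangency of A1 to both parallel lines with radius 15.6 puts W and Q at C ± 15.6·n: W = (-14.5, 5.87), Q = (14.5, -5.87). Equal radii place F and P the same way about H: F = H + 15.6·n = (3.00, 48.9), P = H − 15.6·n = (31.9, 37.1). Then |CP| = |P − C| = 49.0.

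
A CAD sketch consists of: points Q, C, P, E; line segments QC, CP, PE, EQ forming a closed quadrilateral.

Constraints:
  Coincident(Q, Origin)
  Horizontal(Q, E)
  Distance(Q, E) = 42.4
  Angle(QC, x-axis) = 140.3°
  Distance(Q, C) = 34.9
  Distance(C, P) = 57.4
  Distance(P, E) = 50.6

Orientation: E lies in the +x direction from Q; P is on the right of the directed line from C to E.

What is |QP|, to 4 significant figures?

28.23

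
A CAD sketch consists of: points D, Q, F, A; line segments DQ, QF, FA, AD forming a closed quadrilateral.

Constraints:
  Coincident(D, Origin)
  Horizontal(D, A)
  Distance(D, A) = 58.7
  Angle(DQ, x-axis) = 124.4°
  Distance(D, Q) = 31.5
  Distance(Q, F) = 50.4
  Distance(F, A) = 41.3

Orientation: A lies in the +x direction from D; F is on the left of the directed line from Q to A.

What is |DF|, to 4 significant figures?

45.27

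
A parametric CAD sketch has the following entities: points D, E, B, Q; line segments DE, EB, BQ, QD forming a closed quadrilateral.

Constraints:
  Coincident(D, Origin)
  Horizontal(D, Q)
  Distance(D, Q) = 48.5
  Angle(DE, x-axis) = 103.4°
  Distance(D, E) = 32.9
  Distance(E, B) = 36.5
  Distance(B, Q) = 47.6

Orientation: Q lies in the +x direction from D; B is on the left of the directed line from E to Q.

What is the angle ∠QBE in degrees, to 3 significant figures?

99.5°

Checks: |EB| = 36.50 ✓; |BQ| = 47.60 ✓.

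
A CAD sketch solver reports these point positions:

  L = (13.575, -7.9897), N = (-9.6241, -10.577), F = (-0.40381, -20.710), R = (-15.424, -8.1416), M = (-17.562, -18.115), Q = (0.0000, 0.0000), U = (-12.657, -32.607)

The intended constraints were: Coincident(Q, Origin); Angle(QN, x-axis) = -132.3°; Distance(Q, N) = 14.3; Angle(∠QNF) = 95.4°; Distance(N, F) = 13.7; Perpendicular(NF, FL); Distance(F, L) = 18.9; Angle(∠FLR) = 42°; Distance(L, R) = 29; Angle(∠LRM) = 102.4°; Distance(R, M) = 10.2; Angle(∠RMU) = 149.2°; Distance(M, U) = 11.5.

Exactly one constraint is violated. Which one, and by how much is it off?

Distance(M, U) = 11.5 — off by 3.80.

Q = (0.00, 0.00) ✓; QN at -132.3° ✓; |QN| = 14.30 ✓; ∠QNF = 95.40° ✓; |NF| = 13.70 ✓; ∠(NF, FL) = 90.00° ✓; |FL| = 18.90 ✓; ∠FLR = 42.00° ✓; |LR| = 29.00 ✓; ∠LRM = 102.4° ✓; |RM| = 10.20 ✓; ∠RMU = 149.2° ✓; |MU| = 15.30 ✗.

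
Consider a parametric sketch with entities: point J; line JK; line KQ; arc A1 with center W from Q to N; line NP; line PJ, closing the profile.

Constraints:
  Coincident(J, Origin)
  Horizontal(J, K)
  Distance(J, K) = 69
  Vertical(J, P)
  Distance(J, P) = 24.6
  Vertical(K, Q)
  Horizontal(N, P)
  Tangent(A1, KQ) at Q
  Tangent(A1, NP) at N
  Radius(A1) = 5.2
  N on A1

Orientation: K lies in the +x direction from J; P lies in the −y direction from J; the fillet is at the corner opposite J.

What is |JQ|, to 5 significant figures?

71.675

J is at the origin; J and K share the same y with |JK| = 69.0 and K on the +x side, so K = (69.000, 0.0000). JP is vertical with |JP| = 24.6 and P on the −y side, so P = (0.0000, -24.600). The virtual corner opposite J is at (69.000, -24.600). Since A1 is tangent to KQ there, WQ ⟂ KQ and the tangent condition forces WN to be normal to NP, with radius 5.2, so the center W sits 5.2 in from both sides at W = (63.800, -19.400). That places the tangent points at Q = (69.000, -19.400) on KQ and N = (63.800, -24.600) on NP. Then |JQ| = |Q − J| = 71.675.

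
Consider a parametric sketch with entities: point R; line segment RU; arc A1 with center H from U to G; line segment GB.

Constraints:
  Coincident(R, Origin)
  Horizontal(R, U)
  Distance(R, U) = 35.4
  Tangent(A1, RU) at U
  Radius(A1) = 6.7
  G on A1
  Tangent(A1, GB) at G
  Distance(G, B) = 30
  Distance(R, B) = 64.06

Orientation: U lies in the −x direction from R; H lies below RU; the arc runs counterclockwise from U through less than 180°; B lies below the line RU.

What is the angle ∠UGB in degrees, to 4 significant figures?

151.9°

Checks: |HG| = 6.700 ✓; ∠(HG, GB) = 90.00° ✓; |GB| = 30.00 ✓; |RB| = 64.06 ✓.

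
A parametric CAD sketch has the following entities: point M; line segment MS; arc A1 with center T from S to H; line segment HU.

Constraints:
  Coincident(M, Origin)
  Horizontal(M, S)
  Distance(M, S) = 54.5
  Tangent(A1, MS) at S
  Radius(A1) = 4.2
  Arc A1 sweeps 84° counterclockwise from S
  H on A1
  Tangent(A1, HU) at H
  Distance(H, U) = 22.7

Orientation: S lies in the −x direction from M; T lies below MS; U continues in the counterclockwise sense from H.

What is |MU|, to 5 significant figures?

66.488

On A1, S sits at bearing 90° from T; an 84° counterclockwise sweep puts H at bearing 174°, so H = T + 4.2·(cos 174°, sin 174°) = (-58.677, -3.7610). Since A1 is tangent to HU there, TH ⟂ HU, so HU runs along (−sin 174°, cos 174°); with |HU| = 22.7, U = (-61.050, -26.337). Then |MU| = |U − M| = 66.488.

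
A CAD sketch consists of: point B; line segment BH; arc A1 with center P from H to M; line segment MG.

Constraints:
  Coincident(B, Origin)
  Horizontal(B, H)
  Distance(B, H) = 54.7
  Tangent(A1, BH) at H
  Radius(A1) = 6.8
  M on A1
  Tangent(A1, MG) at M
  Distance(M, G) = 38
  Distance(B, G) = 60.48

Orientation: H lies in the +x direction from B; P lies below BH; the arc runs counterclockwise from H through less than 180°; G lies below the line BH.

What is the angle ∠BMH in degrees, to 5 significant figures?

132.52°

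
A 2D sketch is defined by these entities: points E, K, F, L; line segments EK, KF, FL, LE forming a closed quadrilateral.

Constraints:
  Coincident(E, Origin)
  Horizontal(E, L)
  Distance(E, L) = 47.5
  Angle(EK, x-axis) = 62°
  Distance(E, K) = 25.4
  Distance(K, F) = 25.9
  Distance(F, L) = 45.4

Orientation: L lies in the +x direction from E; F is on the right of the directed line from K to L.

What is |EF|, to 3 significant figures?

2.63

E is at the origin; E and L share the same y with |EL| = 47.5 and L in +x, so L = (47.5, 0). EK runs at 62.0° with |EK| = 25.4, so K = (11.9, 22.4). F is determined by |KF| = 25.9 and |FL| = 45.4 together: it lies at the intersection of circle(K, 25.9) and circle(L, 45.4). With |KL| = 42.1, the foot of the radical line on KL is 4.50 from K and the perpendicular offset is √(25.9² − 4.50²) = 25.5. Taking the right-of-KL solution: F = (2.13, -1.55).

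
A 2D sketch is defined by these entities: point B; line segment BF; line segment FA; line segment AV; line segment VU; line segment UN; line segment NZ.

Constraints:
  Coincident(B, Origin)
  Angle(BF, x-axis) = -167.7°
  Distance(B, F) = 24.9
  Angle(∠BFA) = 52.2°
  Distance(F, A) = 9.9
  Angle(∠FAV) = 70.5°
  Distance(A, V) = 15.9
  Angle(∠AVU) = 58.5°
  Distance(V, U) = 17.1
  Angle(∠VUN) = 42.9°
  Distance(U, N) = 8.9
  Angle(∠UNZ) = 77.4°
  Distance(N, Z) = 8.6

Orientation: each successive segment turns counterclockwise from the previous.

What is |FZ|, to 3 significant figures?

11.0

B is at the origin; BF runs at -167.7° with length 24.9, so F = (-24.3, -5.30). ∠BFA = 52.2° gives FA at -39.9° from the x-axis; with |FA| = 9.9, A = (-16.7, -11.7). ∠FAV = 70.5° gives AV at 69.6° from the x-axis; with |AV| = 15.9, V = (-11.2, 3.25). ∠AVU = 58.5° gives VU at -169° from the x-axis; with |VU| = 17.1, U = (-28.0, -0.0441). ∠VUN = 42.9° gives UN at -31.8° from the x-axis; with |UN| = 8.9, N = (-20.4, -4.73). ∠UNZ = 77.4° gives NZ at 70.8° from the x-axis; with |NZ| = 8.6, Z = (-17.6, 3.39). Then |FZ| = |Z − F| = 11.0.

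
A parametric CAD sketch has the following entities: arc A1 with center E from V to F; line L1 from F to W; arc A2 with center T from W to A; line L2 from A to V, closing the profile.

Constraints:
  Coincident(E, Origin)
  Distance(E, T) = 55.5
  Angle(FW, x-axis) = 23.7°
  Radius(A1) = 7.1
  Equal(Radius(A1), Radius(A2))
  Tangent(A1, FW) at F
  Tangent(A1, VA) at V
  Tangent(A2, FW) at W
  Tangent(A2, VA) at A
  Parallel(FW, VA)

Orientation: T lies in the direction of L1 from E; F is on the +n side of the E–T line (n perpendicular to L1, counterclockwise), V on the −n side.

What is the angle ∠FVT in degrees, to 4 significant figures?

82.71°

The slot axis is L1's direction at 23.7°, so u = (cos 23.7°, sin 23.7°) = (0.9157, 0.4019) and n = (−sin 23.7°, cos 23.7°) = (-0.4019, 0.9157). E is at the origin and T lies 55.5 along u from E, so T = 55.5·u = (50.82, 22.31). Tangency of A1 to both parallel lines with radius 7.1 puts F and V at E ± 7.1·n: F = (-2.854, 6.501), V = (2.854, -6.501). Then cos ∠FVT = VF·VT / (|VF||VT|), giving 82.71°.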